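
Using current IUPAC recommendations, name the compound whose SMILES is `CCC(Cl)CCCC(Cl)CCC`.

3,7-dichlorodecane

The longest carbon chain is 10 atoms: the parent is decane.
The numbering direction is chosen so that the substituent locant set {3,7} is lower than {4,8} at the first point of difference.
This places chloro groups at C-3 and C-7.
Assembling the pieces gives 3,7-dichlorodecane.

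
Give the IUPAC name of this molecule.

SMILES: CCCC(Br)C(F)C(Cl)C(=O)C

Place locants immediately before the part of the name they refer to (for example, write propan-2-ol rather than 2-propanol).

5-bromo-3-chloro-4-fluorooctan-2-one

Counting along the main chain through the carbonyl gives 8 carbons: the parent is octane.
A ketone (C=O on an internal carbon) is the principal characteristic group, giving the suffix -one.
Number the chain so that numbering from this end puts the carbonyl group at C-2 rather than C-7.
With this numbering: the carbonyl at C-2; a bromo group at C-5; a chloro group at C-3; a fluoro group at C-4.
Substituent prefixes are cited in alphabetical order (multiplying prefixes like di-/tri- are ignored for ordering).
Putting it together: 5-bromo-3-chloro-4-fluorooctan-2-one.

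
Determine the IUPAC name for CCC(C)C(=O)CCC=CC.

Counting along the main chain through the carbonyl and the multiple bond gives 9 carbons: the parent is nonane.
The principal characteristic group is a ketone (C=O on an internal carbon), named with the suffix -one.
There is one C=C double bond, indicated by the ending -ene.
Choose the numbering such that numbering from this end puts the carbonyl group at C-4 rather than C-6.
This places the carbonyl at C-4; the double bond between C-7 and C-8; a methyl group at C-3.
Assembling the pieces gives 3-methylnon-7-en-4-one.

3-methylnon-7-en-4-one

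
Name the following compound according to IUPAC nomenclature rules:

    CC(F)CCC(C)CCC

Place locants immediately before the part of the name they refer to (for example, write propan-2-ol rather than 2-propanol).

2-fluoro-5-methyloctane

The parent chain contains 8 carbons (octane).
The numbering direction is chosen so that the substituent locant set {2,5} is lower than {4,7} at the first point of difference.
This places a fluoro group at C-2; a methyl group at C-5.
Prefixes are listed alphabetically: fluoro, methyl.
Assembling the pieces gives 2-fluoro-5-methyloctane.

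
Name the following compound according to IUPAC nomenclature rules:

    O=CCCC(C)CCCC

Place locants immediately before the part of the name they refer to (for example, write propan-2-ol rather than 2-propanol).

The longest chain bearing the –CHO group is 8 carbons long (octane).
The principal characteristic group is an aldehyde (terminal –CHO), named with the suffix -al.
Number the chain so that the aldehyde carbon is C-1 by definition.
This places a methyl group at C-4.
Assembling the pieces gives 4-methyloctanal.

4-methyloctanal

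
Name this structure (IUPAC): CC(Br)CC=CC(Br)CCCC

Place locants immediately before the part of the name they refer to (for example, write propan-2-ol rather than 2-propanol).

The longest chain bearing the multiple bond is 10 carbons long (decane).
There is one C=C double bond, indicated by the ending -ene.
Choose the numbering such that numbering from this end puts the double bond at C-4 rather than C-6.
With this numbering: the double bond between C-4 and C-5; bromo groups at C-2 and C-6.
The name is 2,6-dibromodec-4-ene.

2,6-dibromodec-4-ene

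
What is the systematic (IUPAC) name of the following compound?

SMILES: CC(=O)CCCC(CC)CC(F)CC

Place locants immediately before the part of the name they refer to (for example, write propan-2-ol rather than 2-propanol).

The longest carbon chain that includes the carbonyl has 10 carbons, so the parent hydride is decane.
A ketone (C=O on an internal carbon) is the principal characteristic group, giving the suffix -one.
The numbering direction is chosen so that numbering from this end puts the carbonyl group at C-2 rather than C-9.
With this numbering: the carbonyl at C-2; an ethyl group at C-6; a fluoro group at C-8.
Substituent prefixes are cited in alphabetical order (multiplying prefixes like di-/tri- are ignored for ordering).
The name is 6-ethyl-8-fluorodecan-2-one.

6-ethyl-8-fluorodecan-2-one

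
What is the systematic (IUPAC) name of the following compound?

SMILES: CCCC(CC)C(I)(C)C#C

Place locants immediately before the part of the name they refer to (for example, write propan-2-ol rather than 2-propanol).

Counting along the main chain through the multiple bond gives 7 carbons: the parent is heptane.
A C≡C triple bond in the chain gives the infix -yne-.
Number the chain so that numbering from this end puts the triple bond at C-1 rather than C-6.
That gives the triple bond between C-1 and C-2; an ethyl group at C-4; an iodo group at C-3; a methyl group at C-3.
The substituents are ordered alphabetically, ignoring any di-/tri- multipliers.
The name is 4-ethyl-3-iodo-3-methylhept-1-yne.

4-ethyl-3-iodo-3-methylhept-1-yne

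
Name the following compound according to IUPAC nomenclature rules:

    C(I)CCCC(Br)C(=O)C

3-bromo-7-iodoheptan-2-one

The longest carbon chain that includes the carbonyl has 7 carbons, so the parent hydride is heptane.
The highest-priority functional group is a ketone (C=O on an internal carbon), so the name ends in -one.
Number the chain so that numbering from this end puts the carbonyl group at C-2 rather than C-6.
This places the carbonyl at C-2; a bromo group at C-3; an iodo group at C-7.
Substituent prefixes are cited in alphabetical order (multiplying prefixes like di-/tri- are ignored for ordering).
The name is 3-bromo-7-iodoheptan-2-one.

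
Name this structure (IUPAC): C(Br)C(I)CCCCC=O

7-bromo-6-iodoheptanal

The longest carbon chain that includes the –CHO group has 7 carbons, so the parent hydride is heptane.
The highest-priority functional group is an aldehyde (terminal –CHO), so the name ends in -al.
The numbering direction is chosen so that the aldehyde carbon is C-1 by definition.
With this numbering: a bromo group at C-7; an iodo group at C-6.
Substituent prefixes are cited in alphabetical order (multiplying prefixes like di-/tri- are ignored for ordering).
Putting it together: 7-bromo-6-iodoheptanal.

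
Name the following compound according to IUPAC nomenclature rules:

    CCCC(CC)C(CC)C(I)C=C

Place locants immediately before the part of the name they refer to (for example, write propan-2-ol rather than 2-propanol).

The longest chain bearing the multiple bond is 8 carbons long (octane).
There is one C=C double bond, indicated by the ending -ene.
The numbering direction is chosen so that numbering from this end puts the double bond at C-1 rather than C-7.
This places the double bond between C-1 and C-2; ethyl groups at C-4 and C-5; an iodo group at C-3.
Substituent prefixes are cited in alphabetical order (multiplying prefixes like di-/tri- are ignored for ordering).
Assembling the pieces gives 4,5-diethyl-3-iodooct-1-ene.

4,5-diethyl-3-iodooct-1-ene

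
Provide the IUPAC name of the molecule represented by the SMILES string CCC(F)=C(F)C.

2,3-difluoropent-2-ene

Counting along the main chain through the multiple bond gives 5 carbons: the parent is pentane.
A C=C double bond in the chain gives the infix -ene-.
Number the chain so that numbering from this end puts the double bond at C-2 rather than C-3.
With this numbering: the double bond between C-2 and C-3; fluoro groups at C-2 and C-3.
Assembling the pieces gives 2,3-difluoropent-2-ene.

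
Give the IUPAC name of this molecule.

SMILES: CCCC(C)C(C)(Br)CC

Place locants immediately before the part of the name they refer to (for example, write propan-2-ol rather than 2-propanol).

3-bromo-3,4-dimethylheptane

The longest carbon chain is 7 atoms: the parent is heptane.
Number the chain so that the substituent locant set {3,3,4} is lower than {4,5,5} at the first point of difference.
That gives a bromo group at C-3; methyl groups at C-3 and C-4.
Prefixes are listed alphabetically: bromo, methyl.
The name is 3-bromo-3,4-dimethylheptane.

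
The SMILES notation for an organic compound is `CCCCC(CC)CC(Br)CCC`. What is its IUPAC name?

4-bromo-6-ethyldecane

The longest carbon chain is 10 atoms: the parent is decane.
Number the chain so that the substituent locant set {4,6} is lower than {5,7} at the first point of difference.
With this numbering: a bromo group at C-4; an ethyl group at C-6.
The substituents are ordered alphabetically, ignoring any di-/tri- multipliers.
Assembling the pieces gives 4-bromo-6-ethyldecane.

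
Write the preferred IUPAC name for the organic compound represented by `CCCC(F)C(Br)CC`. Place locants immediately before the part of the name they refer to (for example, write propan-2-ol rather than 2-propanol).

The longest continuous carbon chain has 7 atoms, so the parent hydride is heptane.
Choose the numbering such that the substituent locant set {3,4} is lower than {4,5} at the first point of difference.
With this numbering: a bromo group at C-3; a fluoro group at C-4.
The substituents are ordered alphabetically, ignoring any di-/tri- multipliers.
Putting it together: 3-bromo-4-fluoroheptane.

3-bromo-4-fluoroheptane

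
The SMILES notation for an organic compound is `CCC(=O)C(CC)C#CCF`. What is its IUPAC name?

4-ethyl-7-fluorohept-5-yn-3-one

The longest chain bearing the carbonyl and the multiple bond is 7 carbons long (heptane).
The highest-priority functional group is a ketone (C=O on an internal carbon), so the name ends in -one.
There is one C≡C triple bond, indicated by the ending -yne.
Choose the numbering such that numbering from this end puts the carbonyl group at C-3 rather than C-5.
With this numbering: the carbonyl at C-3; the triple bond between C-5 and C-6; an ethyl group at C-4; a fluoro group at C-7.
Substituent prefixes are cited in alphabetical order (multiplying prefixes like di-/tri- are ignored for ordering).
Putting it together: 4-ethyl-7-fluorohept-5-yn-3-one.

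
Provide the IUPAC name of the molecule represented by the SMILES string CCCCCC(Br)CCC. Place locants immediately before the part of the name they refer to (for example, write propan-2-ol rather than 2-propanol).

The longest carbon chain is 9 atoms: the parent is nonane.
The numbering direction is chosen so that the substituent locant set {4} is lower than {6} at the first point of difference.
With this numbering: a bromo group at C-4.
Putting it together: 4-bromononane.

4-bromononane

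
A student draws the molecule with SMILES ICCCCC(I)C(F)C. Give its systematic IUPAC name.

The parent chain contains 7 carbons (heptane).
The numbering direction is chosen so that the substituent locant set {1,5,6} is lower than {2,3,7} at the first point of difference.
That gives a fluoro group at C-6; iodo groups at C-1 and C-5.
Prefixes are listed alphabetically: fluoro, iodo.
Putting it together: 6-fluoro-1,5-diiodoheptane.

6-fluoro-1,5-diiodoheptane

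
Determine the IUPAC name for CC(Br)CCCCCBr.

1,6-dibromoheptane

The parent chain contains 7 carbons (heptane).
Number the chain so that the substituent locant set {1,6} is lower than {2,7} at the first point of difference.
This places bromo groups at C-1 and C-6.
The name is 1,6-dibromoheptane.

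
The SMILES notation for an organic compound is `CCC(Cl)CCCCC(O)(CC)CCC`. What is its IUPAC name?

The longest carbon chain that includes the –OH group has 11 carbons, so the parent hydride is undecane.
The highest-priority functional group is an alcohol (–OH), so the name ends in -ol.
The numbering direction is chosen so that numbering from this end puts the hydroxyl group at C-4 rather than C-8.
This places the hydroxyl at C-4; a chloro group at C-9; an ethyl group at C-4.
Prefixes are listed alphabetically: chloro, ethyl.
The name is 9-chloro-4-ethylundecan-4-ol.

9-chloro-4-ethylundecan-4-ol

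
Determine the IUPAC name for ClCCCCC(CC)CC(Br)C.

The parent chain contains 8 carbons (octane).
Number the chain so that the substituent locant set {1,5,7} is lower than {2,4,8} at the first point of difference.
This places a bromo group at C-7; a chloro group at C-1; an ethyl group at C-5.
Substituent prefixes are cited in alphabetical order (multiplying prefixes like di-/tri- are ignored for ordering).
Assembling the pieces gives 7-bromo-1-chloro-5-ethyloctane.

7-bromo-1-chloro-5-ethyloctane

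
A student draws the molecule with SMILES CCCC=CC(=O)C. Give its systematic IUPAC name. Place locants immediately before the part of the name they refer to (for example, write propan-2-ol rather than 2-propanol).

hept-3-en-2-one

Counting along the main chain through the carbonyl and the multiple bond gives 7 carbons: the parent is heptane.
The principal characteristic group is a ketone (C=O on an internal carbon), named with the suffix -one.
A C=C double bond in the chain gives the infix -ene-.
Number the chain so that numbering from this end puts the carbonyl group at C-2 rather than C-6.
This places the carbonyl at C-2; the double bond between C-3 and C-4.
Putting it together: hept-3-en-2-one.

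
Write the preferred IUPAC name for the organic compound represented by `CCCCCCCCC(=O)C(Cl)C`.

2-chloroundecan-3-one

Counting along the main chain through the carbonyl gives 11 carbons: the parent is undecane.
The principal characteristic group is a ketone (C=O on an internal carbon), named with the suffix -one.
Choose the numbering such that numbering from this end puts the carbonyl group at C-3 rather than C-9.
With this numbering: the carbonyl at C-3; a chloro group at C-2.
Putting it together: 2-chloroundecan-3-one.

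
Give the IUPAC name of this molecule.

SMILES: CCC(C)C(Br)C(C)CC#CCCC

The longest carbon chain that includes the multiple bond has 11 carbons, so the parent hydride is undecane.
A C≡C triple bond in the chain gives the infix -yne-.
Number the chain so that numbering from this end puts the triple bond at C-4 rather than C-7.
This places the triple bond between C-4 and C-5; a bromo group at C-8; methyl groups at C-7 and C-9.
The substituents are ordered alphabetically, ignoring any di-/tri- multipliers.
The name is 8-bromo-7,9-dimethylundec-4-yne.

8-bromo-7,9-dimethylundec-4-yne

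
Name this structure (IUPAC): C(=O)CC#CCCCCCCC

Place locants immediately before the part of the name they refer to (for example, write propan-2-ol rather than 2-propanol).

undec-3-ynal

The longest chain bearing the –CHO group and the multiple bond is 11 carbons long (undecane).
An aldehyde (terminal –CHO) is the principal characteristic group, giving the suffix -al.
There is one C≡C triple bond, indicated by the ending -yne.
Choose the numbering such that the aldehyde carbon is C-1 by definition.
This places the triple bond between C-3 and C-4.
Assembling the pieces gives undec-3-ynal.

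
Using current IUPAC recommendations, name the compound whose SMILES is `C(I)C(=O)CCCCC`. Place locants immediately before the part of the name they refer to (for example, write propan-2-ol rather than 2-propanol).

1-iodoheptan-2-one

The longest carbon chain that includes the carbonyl has 7 carbons, so the parent hydride is heptane.
A ketone (C=O on an internal carbon) is the principal characteristic group, giving the suffix -one.
Number the chain so that numbering from this end puts the carbonyl group at C-2 rather than C-6.
That gives the carbonyl at C-2; an iodo group at C-1.
The name is 1-iodoheptan-2-one.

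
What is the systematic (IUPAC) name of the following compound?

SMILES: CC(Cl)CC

2-chlorobutane

The parent chain contains 4 carbons (butane).
The numbering direction is chosen so that the substituent locant set {2} is lower than {3} at the first point of difference.
With this numbering: a chloro group at C-2.
Assembling the pieces gives 2-chlorobutane.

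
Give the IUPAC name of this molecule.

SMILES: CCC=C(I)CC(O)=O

The longest chain bearing the –COOH group and the multiple bond is 6 carbons long (hexane).
A carboxylic acid (terminal –COOH) is the principal characteristic group, giving the suffix -oic acid.
The chain contains a C=C double bond, so the unsaturation ending is -ene.
Number the chain so that the carboxylic acid carbon is C-1 by definition.
That gives the double bond between C-3 and C-4; an iodo group at C-3.
Putting it together: 3-iodohex-3-enoic acid.

3-iodohex-3-enoic acid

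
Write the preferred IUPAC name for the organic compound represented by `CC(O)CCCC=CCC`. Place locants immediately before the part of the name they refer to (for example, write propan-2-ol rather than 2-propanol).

The longest chain bearing the –OH group and the multiple bond is 9 carbons long (nonane).
An alcohol (–OH) is the principal characteristic group, giving the suffix -ol.
There is one C=C double bond, indicated by the ending -ene.
Choose the numbering such that numbering from this end puts the hydroxyl group at C-2 rather than C-8.
That gives the hydroxyl at C-2; the double bond between C-6 and C-7.
The name is non-6-en-2-ol.

non-6-en-2-ol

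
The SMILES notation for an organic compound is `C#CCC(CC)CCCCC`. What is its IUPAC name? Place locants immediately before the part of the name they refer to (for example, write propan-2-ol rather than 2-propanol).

Counting along the main chain through the multiple bond gives 9 carbons: the parent is nonane.
A C≡C triple bond in the chain gives the infix -yne-.
Number the chain so that numbering from this end puts the triple bond at C-1 rather than C-8.
That gives the triple bond between C-1 and C-2; an ethyl group at C-4.
Assembling the pieces gives 4-ethylnon-1-yne.

4-ethylnon-1-yne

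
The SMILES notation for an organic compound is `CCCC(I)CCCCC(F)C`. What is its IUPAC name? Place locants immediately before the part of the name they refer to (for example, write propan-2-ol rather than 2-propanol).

2-fluoro-7-iododecane

The longest carbon chain is 10 atoms: the parent is decane.
Choose the numbering such that the substituent locant set {2,7} is lower than {4,9} at the first point of difference.
That gives a fluoro group at C-2; an iodo group at C-7.
Substituent prefixes are cited in alphabetical order (multiplying prefixes like di-/tri- are ignored for ordering).
Putting it together: 2-fluoro-7-iododecane.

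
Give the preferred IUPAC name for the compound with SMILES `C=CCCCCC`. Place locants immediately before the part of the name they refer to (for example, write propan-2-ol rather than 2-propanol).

The longest chain bearing the multiple bond is 7 carbons long (heptane).
A C=C double bond in the chain gives the infix -ene-.
Choose the numbering such that numbering from this end puts the double bond at C-1 rather than C-6.
That gives the double bond between C-1 and C-2.
The name is hept-1-ene.

hept-1-ene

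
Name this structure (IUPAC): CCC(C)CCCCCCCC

The longest continuous carbon chain has 11 atoms, so the parent hydride is undecane.
Number the chain so that the substituent locant set {3} is lower than {9} at the first point of difference.
With this numbering: a methyl group at C-3.
Assembling the pieces gives 3-methylundecane.

3-methylundecane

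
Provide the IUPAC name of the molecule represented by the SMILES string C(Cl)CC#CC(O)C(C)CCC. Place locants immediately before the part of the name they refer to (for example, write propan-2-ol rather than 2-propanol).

Counting along the main chain through the –OH group and the multiple bond gives 9 carbons: the parent is nonane.
An alcohol (–OH) is the principal characteristic group, giving the suffix -ol.
The chain contains a C≡C triple bond, so the unsaturation ending is -yne.
The numbering direction is chosen so that numbering from this end puts the triple bond at C-3 rather than C-6.
This places the hydroxyl at C-5; the triple bond between C-3 and C-4; a chloro group at C-1; a methyl group at C-6.
The substituents are ordered alphabetically, ignoring any di-/tri- multipliers.
Putting it together: 1-chloro-6-methylnon-3-yn-5-ol.

1-chloro-6-methylnon-3-yn-5-ol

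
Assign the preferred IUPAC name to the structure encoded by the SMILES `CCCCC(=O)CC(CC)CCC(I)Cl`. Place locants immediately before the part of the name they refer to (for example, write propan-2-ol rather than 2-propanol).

10-chloro-7-ethyl-10-iododecan-5-one

The longest carbon chain that includes the carbonyl has 10 carbons, so the parent hydride is decane.
A ketone (C=O on an internal carbon) is the principal characteristic group, giving the suffix -one.
Choose the numbering such that numbering from this end puts the carbonyl group at C-5 rather than C-6.
With this numbering: the carbonyl at C-5; a chloro group at C-10; an ethyl group at C-7; an iodo group at C-10.
Substituent prefixes are cited in alphabetical order (multiplying prefixes like di-/tri- are ignored for ordering).
Assembling the pieces gives 10-chloro-7-ethyl-10-iododecan-5-one.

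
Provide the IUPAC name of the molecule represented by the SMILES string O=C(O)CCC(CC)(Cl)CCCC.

The longest chain bearing the –COOH group is 8 carbons long (octane).
The highest-priority functional group is a carboxylic acid (terminal –COOH), so the name ends in -oic acid.
The numbering direction is chosen so that the carboxylic acid carbon is C-1 by definition.
That gives a chloro group at C-4; an ethyl group at C-4.
Prefixes are listed alphabetically: chloro, ethyl.
The name is 4-chloro-4-ethyloctanoic acid.

4-chloro-4-ethyloctanoic acid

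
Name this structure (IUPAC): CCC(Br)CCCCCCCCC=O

Counting along the main chain through the –CHO group gives 12 carbons: the parent is dodecane.
The highest-priority functional group is an aldehyde (terminal –CHO), so the name ends in -al.
Number the chain so that the aldehyde carbon is C-1 by definition.
This places a bromo group at C-10.
The name is 10-bromododecanal.

10-bromododecanal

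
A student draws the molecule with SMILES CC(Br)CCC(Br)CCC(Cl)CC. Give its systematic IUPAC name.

2,5-dibromo-8-chlorodecane

The longest continuous carbon chain has 10 atoms, so the parent hydride is decane.
The numbering direction is chosen so that the substituent locant set {2,5,8} is lower than {3,6,9} at the first point of difference.
With this numbering: bromo groups at C-2 and C-5; a chloro group at C-8.
Substituent prefixes are cited in alphabetical order (multiplying prefixes like di-/tri- are ignored for ordering).
The name is 2,5-dibromo-8-chlorodecane.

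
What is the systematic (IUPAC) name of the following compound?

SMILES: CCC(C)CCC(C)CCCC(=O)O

5,8-dimethyldecanoic acid

The longest chain bearing the –COOH group is 10 carbons long (decane).
A carboxylic acid (terminal –COOH) is the principal characteristic group, giving the suffix -oic acid.
Choose the numbering such that the carboxylic acid carbon is C-1 by definition.
This places methyl groups at C-5 and C-8.
Assembling the pieces gives 5,8-dimethyldecanoic acid.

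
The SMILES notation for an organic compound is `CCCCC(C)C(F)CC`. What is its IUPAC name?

The parent chain contains 8 carbons (octane).
Number the chain so that the substituent locant set {3,4} is lower than {5,6} at the first point of difference.
This places a fluoro group at C-3; a methyl group at C-4.
Prefixes are listed alphabetically: fluoro, methyl.
The name is 3-fluoro-4-methyloctane.

3-fluoro-4-methyloctane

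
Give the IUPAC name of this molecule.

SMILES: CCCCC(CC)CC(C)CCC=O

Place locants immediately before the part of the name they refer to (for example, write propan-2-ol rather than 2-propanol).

The longest carbon chain that includes the –CHO group has 10 carbons, so the parent hydride is decane.
The highest-priority functional group is an aldehyde (terminal –CHO), so the name ends in -al.
The numbering direction is chosen so that the aldehyde carbon is C-1 by definition.
That gives an ethyl group at C-6; a methyl group at C-4.
Prefixes are listed alphabetically: ethyl, methyl.
The name is 6-ethyl-4-methyldecanal.

6-ethyl-4-methyldecanal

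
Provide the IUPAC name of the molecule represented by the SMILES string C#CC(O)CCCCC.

oct-1-yn-3-ol

Counting along the main chain through the –OH group and the multiple bond gives 8 carbons: the parent is octane.
The principal characteristic group is an alcohol (–OH), named with the suffix -ol.
The chain contains a C≡C triple bond, so the unsaturation ending is -yne.
Choose the numbering such that numbering from this end puts the hydroxyl group at C-3 rather than C-6.
That gives the hydroxyl at C-3; the triple bond between C-1 and C-2.
The name is oct-1-yn-3-ol.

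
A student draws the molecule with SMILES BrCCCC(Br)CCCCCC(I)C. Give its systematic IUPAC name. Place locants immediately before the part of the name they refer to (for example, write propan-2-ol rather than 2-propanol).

1,4-dibromo-10-iodoundecane

The longest carbon chain is 11 atoms: the parent is undecane.
The numbering direction is chosen so that the substituent locant set {1,4,10} is lower than {2,8,11} at the first point of difference.
With this numbering: bromo groups at C-1 and C-4; an iodo group at C-10.
Prefixes are listed alphabetically: bromo, iodo.
Assembling the pieces gives 1,4-dibromo-10-iodoundecane.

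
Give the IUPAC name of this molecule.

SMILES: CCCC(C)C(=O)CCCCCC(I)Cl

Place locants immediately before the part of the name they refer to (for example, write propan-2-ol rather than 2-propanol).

Counting along the main chain through the carbonyl gives 11 carbons: the parent is undecane.
A ketone (C=O on an internal carbon) is the principal characteristic group, giving the suffix -one.
Number the chain so that numbering from this end puts the carbonyl group at C-5 rather than C-7.
With this numbering: the carbonyl at C-5; a chloro group at C-11; an iodo group at C-11; a methyl group at C-4.
Substituent prefixes are cited in alphabetical order (multiplying prefixes like di-/tri- are ignored for ordering).
Putting it together: 11-chloro-11-iodo-4-methylundecan-5-one.

11-chloro-11-iodo-4-methylundecan-5-one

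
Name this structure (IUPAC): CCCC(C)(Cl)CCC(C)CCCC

The longest continuous carbon chain has 11 atoms, so the parent hydride is undecane.
Number the chain so that the substituent locant set {4,4,7} is lower than {5,8,8} at the first point of difference.
This places a chloro group at C-4; methyl groups at C-4 and C-7.
Prefixes are listed alphabetically: chloro, methyl.
Putting it together: 4-chloro-4,7-dimethylundecane.

4-chloro-4,7-dimethylundecane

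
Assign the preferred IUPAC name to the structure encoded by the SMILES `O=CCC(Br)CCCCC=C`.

3-bromonon-8-enal

The longest chain bearing the –CHO group and the multiple bond is 9 carbons long (nonane).
An aldehyde (terminal –CHO) is the principal characteristic group, giving the suffix -al.
There is one C=C double bond, indicated by the ending -ene.
The numbering direction is chosen so that the aldehyde carbon is C-1 by definition.
With this numbering: the double bond between C-8 and C-9; a bromo group at C-3.
Putting it together: 3-bromonon-8-enal.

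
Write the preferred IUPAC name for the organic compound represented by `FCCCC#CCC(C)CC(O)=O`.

9-fluoro-3-methylnon-5-ynoic acid

The longest chain bearing the –COOH group and the multiple bond is 9 carbons long (nonane).
The principal characteristic group is a carboxylic acid (terminal –COOH), named with the suffix -oic acid.
The chain contains a C≡C triple bond, so the unsaturation ending is -yne.
The numbering direction is chosen so that the carboxylic acid carbon is C-1 by definition.
That gives the triple bond between C-5 and C-6; a fluoro group at C-9; a methyl group at C-3.
Prefixes are listed alphabetically: fluoro, methyl.
The name is 9-fluoro-3-methylnon-5-ynoic acid.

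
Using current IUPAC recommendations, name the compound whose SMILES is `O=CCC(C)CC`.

The longest carbon chain that includes the –CHO group has 5 carbons, so the parent hydride is pentane.
An aldehyde (terminal –CHO) is the principal characteristic group, giving the suffix -al.
Choose the numbering such that the aldehyde carbon is C-1 by definition.
With this numbering: a methyl group at C-3.
Putting it together: 3-methylpentanal.

3-methylpentanal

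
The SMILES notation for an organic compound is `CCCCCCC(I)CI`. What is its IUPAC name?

The longest continuous carbon chain has 8 atoms, so the parent hydride is octane.
The numbering direction is chosen so that the substituent locant set {1,2} is lower than {7,8} at the first point of difference.
That gives iodo groups at C-1 and C-2.
Assembling the pieces gives 1,2-diiodooctane.

1,2-diiodooctane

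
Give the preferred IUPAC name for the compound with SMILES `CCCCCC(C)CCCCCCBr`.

The longest continuous carbon chain has 12 atoms, so the parent hydride is dodecane.
Number the chain so that the substituent locant set {1,7} is lower than {6,12} at the first point of difference.
This places a bromo group at C-1; a methyl group at C-7.
Prefixes are listed alphabetically: bromo, methyl.
The name is 1-bromo-7-methyldodecane.

1-bromo-7-methyldodecane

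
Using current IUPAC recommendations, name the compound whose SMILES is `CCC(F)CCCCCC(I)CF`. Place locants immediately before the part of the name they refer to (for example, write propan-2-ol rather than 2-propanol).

1,8-difluoro-2-iododecane

The parent chain contains 10 carbons (decane).
The numbering direction is chosen so that the substituent locant set {1,2,8} is lower than {3,9,10} at the first point of difference.
This places fluoro groups at C-1 and C-8; an iodo group at C-2.
Substituent prefixes are cited in alphabetical order (multiplying prefixes like di-/tri- are ignored for ordering).
Assembling the pieces gives 1,8-difluoro-2-iododecane.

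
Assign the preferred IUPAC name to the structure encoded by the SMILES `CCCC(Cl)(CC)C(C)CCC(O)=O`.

Counting along the main chain through the –COOH group gives 8 carbons: the parent is octane.
A carboxylic acid (terminal –COOH) is the principal characteristic group, giving the suffix -oic acid.
Number the chain so that the carboxylic acid carbon is C-1 by definition.
With this numbering: a chloro group at C-5; an ethyl group at C-5; a methyl group at C-4.
Prefixes are listed alphabetically: chloro, ethyl, methyl.
Putting it together: 5-chloro-5-ethyl-4-methyloctanoic acid.

5-chloro-5-ethyl-4-methyloctanoic acid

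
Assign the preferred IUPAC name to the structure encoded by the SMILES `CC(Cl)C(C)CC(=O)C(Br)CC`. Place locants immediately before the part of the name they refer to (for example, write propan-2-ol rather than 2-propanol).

3-bromo-7-chloro-6-methyloctan-4-one

Counting along the main chain through the carbonyl gives 8 carbons: the parent is octane.
The principal characteristic group is a ketone (C=O on an internal carbon), named with the suffix -one.
The numbering direction is chosen so that numbering from this end puts the carbonyl group at C-4 rather than C-5.
With this numbering: the carbonyl at C-4; a bromo group at C-3; a chloro group at C-7; a methyl group at C-6.
Prefixes are listed alphabetically: bromo, chloro, methyl.
Assembling the pieces gives 3-bromo-7-chloro-6-methyloctan-4-one.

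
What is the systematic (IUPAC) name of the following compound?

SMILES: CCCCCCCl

1-chlorohexane

The longest continuous carbon chain has 6 atoms, so the parent hydride is hexane.
The numbering direction is chosen so that the substituent locant set {1} is lower than {6} at the first point of difference.
With this numbering: a chloro group at C-1.
The name is 1-chlorohexane.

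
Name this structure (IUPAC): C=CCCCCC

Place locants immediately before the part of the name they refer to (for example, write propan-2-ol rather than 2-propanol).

The longest carbon chain that includes the multiple bond has 7 carbons, so the parent hydride is heptane.
There is one C=C double bond, indicated by the ending -ene.
The numbering direction is chosen so that numbering from this end puts the double bond at C-1 rather than C-6.
This places the double bond between C-1 and C-2.
Assembling the pieces gives hept-1-ene.

hept-1-ene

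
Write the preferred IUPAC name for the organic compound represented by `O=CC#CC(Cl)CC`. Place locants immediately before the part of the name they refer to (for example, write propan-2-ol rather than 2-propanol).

The longest chain bearing the –CHO group and the multiple bond is 6 carbons long (hexane).
The highest-priority functional group is an aldehyde (terminal –CHO), so the name ends in -al.
The chain contains a C≡C triple bond, so the unsaturation ending is -yne.
Choose the numbering such that the aldehyde carbon is C-1 by definition.
With this numbering: the triple bond between C-2 and C-3; a chloro group at C-4.
Assembling the pieces gives 4-chlorohex-2-ynal.

4-chlorohex-2-ynal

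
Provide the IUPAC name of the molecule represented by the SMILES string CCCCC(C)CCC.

The parent chain contains 8 carbons (octane).
The numbering direction is chosen so that the substituent locant set {4} is lower than {5} at the first point of difference.
With this numbering: a methyl group at C-4.
Putting it together: 4-methyloctane.

4-methyloctane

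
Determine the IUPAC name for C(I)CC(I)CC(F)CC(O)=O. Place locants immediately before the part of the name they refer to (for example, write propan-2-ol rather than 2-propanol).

3-fluoro-5,7-diiodoheptanoic acid

The longest carbon chain that includes the –COOH group has 7 carbons, so the parent hydride is heptane.
The highest-priority functional group is a carboxylic acid (terminal –COOH), so the name ends in -oic acid.
Number the chain so that the carboxylic acid carbon is C-1 by definition.
With this numbering: a fluoro group at C-3; iodo groups at C-5 and C-7.
The substituents are ordered alphabetically, ignoring any di-/tri- multipliers.
The name is 3-fluoro-5,7-diiodoheptanoic acid.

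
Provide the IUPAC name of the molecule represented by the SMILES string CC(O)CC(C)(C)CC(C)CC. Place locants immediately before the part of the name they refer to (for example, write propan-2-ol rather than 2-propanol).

4,4,6-trimethyloctan-2-ol

The longest chain bearing the –OH group is 8 carbons long (octane).
The principal characteristic group is an alcohol (–OH), named with the suffix -ol.
The numbering direction is chosen so that numbering from this end puts the hydroxyl group at C-2 rather than C-7.
With this numbering: the hydroxyl at C-2; methyl groups at C-4 (×2) and C-6.
Assembling the pieces gives 4,4,6-trimethyloctan-2-ol.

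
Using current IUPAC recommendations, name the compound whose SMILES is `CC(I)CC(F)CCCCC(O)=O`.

6-fluoro-8-iodononanoic acid

The longest carbon chain that includes the –COOH group has 9 carbons, so the parent hydride is nonane.
The highest-priority functional group is a carboxylic acid (terminal –COOH), so the name ends in -oic acid.
The numbering direction is chosen so that the carboxylic acid carbon is C-1 by definition.
With this numbering: a fluoro group at C-6; an iodo group at C-8.
The substituents are ordered alphabetically, ignoring any di-/tri- multipliers.
Putting it together: 6-fluoro-8-iodononanoic acid.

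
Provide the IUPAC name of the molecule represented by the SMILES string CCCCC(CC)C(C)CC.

4-ethyl-3-methyloctane

The parent chain contains 8 carbons (octane).
Number the chain so that the substituent locant set {3,4} is lower than {5,6} at the first point of difference.
With this numbering: an ethyl group at C-4; a methyl group at C-3.
Substituent prefixes are cited in alphabetical order (multiplying prefixes like di-/tri- are ignored for ordering).
The name is 4-ethyl-3-methyloctane.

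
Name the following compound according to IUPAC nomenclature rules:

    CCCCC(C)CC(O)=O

3-methylheptanoic acid

The longest carbon chain that includes the –COOH group has 7 carbons, so the parent hydride is heptane.
A carboxylic acid (terminal –COOH) is the principal characteristic group, giving the suffix -oic acid.
Number the chain so that the carboxylic acid carbon is C-1 by definition.
That gives a methyl group at C-3.
Assembling the pieces gives 3-methylheptanoic acid.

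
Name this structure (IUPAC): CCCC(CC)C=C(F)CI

Counting along the main chain through the multiple bond gives 7 carbons: the parent is heptane.
A C=C double bond in the chain gives the infix -ene-.
The numbering direction is chosen so that numbering from this end puts the double bond at C-2 rather than C-5.
This places the double bond between C-2 and C-3; an ethyl group at C-4; a fluoro group at C-2; an iodo group at C-1.
Prefixes are listed alphabetically: ethyl, fluoro, iodo.
Putting it together: 4-ethyl-2-fluoro-1-iodohept-2-ene.

4-ethyl-2-fluoro-1-iodohept-2-ene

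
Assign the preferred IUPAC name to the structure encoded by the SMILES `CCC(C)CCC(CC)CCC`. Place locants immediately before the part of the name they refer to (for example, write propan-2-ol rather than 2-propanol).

6-ethyl-3-methylnonane

The longest continuous carbon chain has 9 atoms, so the parent hydride is nonane.
The numbering direction is chosen so that the substituent locant set {3,6} is lower than {4,7} at the first point of difference.
With this numbering: an ethyl group at C-6; a methyl group at C-3.
The substituents are ordered alphabetically, ignoring any di-/tri- multipliers.
Putting it together: 6-ethyl-3-methylnonane.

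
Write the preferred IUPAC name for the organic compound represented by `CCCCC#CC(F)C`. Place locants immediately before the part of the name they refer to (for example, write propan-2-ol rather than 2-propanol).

Counting along the main chain through the multiple bond gives 8 carbons: the parent is octane.
A C≡C triple bond in the chain gives the infix -yne-.
The numbering direction is chosen so that numbering from this end puts the triple bond at C-3 rather than C-5.
This places the triple bond between C-3 and C-4; a fluoro group at C-2.
Putting it together: 2-fluorooct-3-yne.

2-fluorooct-3-yne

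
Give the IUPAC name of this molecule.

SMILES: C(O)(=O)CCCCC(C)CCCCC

Counting along the main chain through the –COOH group gives 11 carbons: the parent is undecane.
The principal characteristic group is a carboxylic acid (terminal –COOH), named with the suffix -oic acid.
The numbering direction is chosen so that the carboxylic acid carbon is C-1 by definition.
That gives a methyl group at C-6.
Assembling the pieces gives 6-methylundecanoic acid.

6-methylundecanoic acid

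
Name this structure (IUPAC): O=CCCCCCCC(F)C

8-fluorononanal

The longest carbon chain that includes the –CHO group has 9 carbons, so the parent hydride is nonane.
An aldehyde (terminal –CHO) is the principal characteristic group, giving the suffix -al.
The numbering direction is chosen so that the aldehyde carbon is C-1 by definition.
That gives a fluoro group at C-8.
Assembling the pieces gives 8-fluorononanal.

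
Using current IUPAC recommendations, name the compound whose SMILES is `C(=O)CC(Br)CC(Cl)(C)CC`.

Counting along the main chain through the –CHO group gives 7 carbons: the parent is heptane.
The principal characteristic group is an aldehyde (terminal –CHO), named with the suffix -al.
Choose the numbering such that the aldehyde carbon is C-1 by definition.
This places a bromo group at C-3; a chloro group at C-5; a methyl group at C-5.
Prefixes are listed alphabetically: bromo, chloro, methyl.
Assembling the pieces gives 3-bromo-5-chloro-5-methylheptanal.

3-bromo-5-chloro-5-methylheptanal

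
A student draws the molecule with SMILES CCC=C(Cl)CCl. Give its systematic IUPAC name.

1,2-dichloropent-2-ene

Counting along the main chain through the multiple bond gives 5 carbons: the parent is pentane.
A C=C double bond in the chain gives the infix -ene-.
Choose the numbering such that numbering from this end puts the double bond at C-2 rather than C-3.
That gives the double bond between C-2 and C-3; chloro groups at C-1 and C-2.
The name is 1,2-dichloropent-2-ene.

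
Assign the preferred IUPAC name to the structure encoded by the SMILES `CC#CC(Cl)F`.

1-chloro-1-fluorobut-2-yne

The longest chain bearing the multiple bond is 4 carbons long (butane).
There is one C≡C triple bond, indicated by the ending -yne.
Choose the numbering such that the substituent locant set {1,1} is lower than {4,4} at the first point of difference.
This places the triple bond between C-2 and C-3; a chloro group at C-1; a fluoro group at C-1.
Substituent prefixes are cited in alphabetical order (multiplying prefixes like di-/tri- are ignored for ordering).
The name is 1-chloro-1-fluorobut-2-yne.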